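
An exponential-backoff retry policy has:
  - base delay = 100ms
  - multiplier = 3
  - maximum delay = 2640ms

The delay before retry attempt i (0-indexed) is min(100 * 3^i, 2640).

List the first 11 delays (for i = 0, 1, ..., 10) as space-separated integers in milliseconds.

Answer: 100 300 900 2640 2640 2640 2640 2640 2640 2640 2640

Derivation:
Computing each delay:
  i=0: min(100*3^0, 2640) = 100
  i=1: min(100*3^1, 2640) = 300
  i=2: min(100*3^2, 2640) = 900
  i=3: min(100*3^3, 2640) = 2640
  i=4: min(100*3^4, 2640) = 2640
  i=5: min(100*3^5, 2640) = 2640
  i=6: min(100*3^6, 2640) = 2640
  i=7: min(100*3^7, 2640) = 2640
  i=8: min(100*3^8, 2640) = 2640
  i=9: min(100*3^9, 2640) = 2640
  i=10: min(100*3^10, 2640) = 2640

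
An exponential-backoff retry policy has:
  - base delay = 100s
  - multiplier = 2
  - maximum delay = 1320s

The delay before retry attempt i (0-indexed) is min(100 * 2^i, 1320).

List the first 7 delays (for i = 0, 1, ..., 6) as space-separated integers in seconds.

Computing each delay:
  i=0: min(100*2^0, 1320) = 100
  i=1: min(100*2^1, 1320) = 200
  i=2: min(100*2^2, 1320) = 400
  i=3: min(100*2^3, 1320) = 800
  i=4: min(100*2^4, 1320) = 1320
  i=5: min(100*2^5, 1320) = 1320
  i=6: min(100*2^6, 1320) = 1320

Answer: 100 200 400 800 1320 1320 1320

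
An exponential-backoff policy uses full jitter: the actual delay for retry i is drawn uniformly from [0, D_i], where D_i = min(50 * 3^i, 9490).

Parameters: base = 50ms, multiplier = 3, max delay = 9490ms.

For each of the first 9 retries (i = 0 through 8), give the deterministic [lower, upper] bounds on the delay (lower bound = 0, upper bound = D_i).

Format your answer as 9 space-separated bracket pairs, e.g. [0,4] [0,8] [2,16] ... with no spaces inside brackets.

Computing bounds per retry:
  i=0: D_i=min(50*3^0,9490)=50, bounds=[0,50]
  i=1: D_i=min(50*3^1,9490)=150, bounds=[0,150]
  i=2: D_i=min(50*3^2,9490)=450, bounds=[0,450]
  i=3: D_i=min(50*3^3,9490)=1350, bounds=[0,1350]
  i=4: D_i=min(50*3^4,9490)=4050, bounds=[0,4050]
  i=5: D_i=min(50*3^5,9490)=9490, bounds=[0,9490]
  i=6: D_i=min(50*3^6,9490)=9490, bounds=[0,9490]
  i=7: D_i=min(50*3^7,9490)=9490, bounds=[0,9490]
  i=8: D_i=min(50*3^8,9490)=9490, bounds=[0,9490]

Answer: [0,50] [0,150] [0,450] [0,1350] [0,4050] [0,9490] [0,9490] [0,9490] [0,9490]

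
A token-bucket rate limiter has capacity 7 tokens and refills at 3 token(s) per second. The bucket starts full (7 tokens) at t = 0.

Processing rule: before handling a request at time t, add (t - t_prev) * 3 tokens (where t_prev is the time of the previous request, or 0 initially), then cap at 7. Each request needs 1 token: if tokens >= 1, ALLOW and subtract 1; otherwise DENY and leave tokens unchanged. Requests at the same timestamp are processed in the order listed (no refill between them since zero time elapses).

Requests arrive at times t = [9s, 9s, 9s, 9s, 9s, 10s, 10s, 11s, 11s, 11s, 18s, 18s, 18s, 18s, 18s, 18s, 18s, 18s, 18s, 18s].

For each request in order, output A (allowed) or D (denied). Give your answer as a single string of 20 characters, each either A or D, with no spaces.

Answer: AAAAAAAAAAAAAAAAADDD

Derivation:
Simulating step by step:
  req#1 t=9s: ALLOW
  req#2 t=9s: ALLOW
  req#3 t=9s: ALLOW
  req#4 t=9s: ALLOW
  req#5 t=9s: ALLOW
  req#6 t=10s: ALLOW
  req#7 t=10s: ALLOW
  req#8 t=11s: ALLOW
  req#9 t=11s: ALLOW
  req#10 t=11s: ALLOW
  req#11 t=18s: ALLOW
  req#12 t=18s: ALLOW
  req#13 t=18s: ALLOW
  req#14 t=18s: ALLOW
  req#15 t=18s: ALLOW
  req#16 t=18s: ALLOW
  req#17 t=18s: ALLOW
  req#18 t=18s: DENY
  req#19 t=18s: DENY
  req#20 t=18s: DENY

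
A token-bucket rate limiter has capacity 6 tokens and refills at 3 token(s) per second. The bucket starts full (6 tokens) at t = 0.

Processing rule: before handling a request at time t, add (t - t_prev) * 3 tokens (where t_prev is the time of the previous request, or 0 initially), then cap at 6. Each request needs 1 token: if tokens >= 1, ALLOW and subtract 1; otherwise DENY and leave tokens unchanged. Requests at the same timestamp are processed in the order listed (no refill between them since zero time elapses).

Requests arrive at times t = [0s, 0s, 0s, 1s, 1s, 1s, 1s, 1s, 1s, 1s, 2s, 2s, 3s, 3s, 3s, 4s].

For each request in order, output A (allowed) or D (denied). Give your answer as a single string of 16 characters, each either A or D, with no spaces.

Answer: AAAAAAAAADAAAAAA

Derivation:
Simulating step by step:
  req#1 t=0s: ALLOW
  req#2 t=0s: ALLOW
  req#3 t=0s: ALLOW
  req#4 t=1s: ALLOW
  req#5 t=1s: ALLOW
  req#6 t=1s: ALLOW
  req#7 t=1s: ALLOW
  req#8 t=1s: ALLOW
  req#9 t=1s: ALLOW
  req#10 t=1s: DENY
  req#11 t=2s: ALLOW
  req#12 t=2s: ALLOW
  req#13 t=3s: ALLOW
  req#14 t=3s: ALLOW
  req#15 t=3s: ALLOW
  req#16 t=4s: ALLOW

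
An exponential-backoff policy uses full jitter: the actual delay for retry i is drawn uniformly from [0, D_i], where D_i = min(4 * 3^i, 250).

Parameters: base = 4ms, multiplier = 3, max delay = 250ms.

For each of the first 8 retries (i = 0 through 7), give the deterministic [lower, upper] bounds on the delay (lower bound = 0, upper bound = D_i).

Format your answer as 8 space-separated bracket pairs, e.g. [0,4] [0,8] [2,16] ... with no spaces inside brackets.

Answer: [0,4] [0,12] [0,36] [0,108] [0,250] [0,250] [0,250] [0,250]

Derivation:
Computing bounds per retry:
  i=0: D_i=min(4*3^0,250)=4, bounds=[0,4]
  i=1: D_i=min(4*3^1,250)=12, bounds=[0,12]
  i=2: D_i=min(4*3^2,250)=36, bounds=[0,36]
  i=3: D_i=min(4*3^3,250)=108, bounds=[0,108]
  i=4: D_i=min(4*3^4,250)=250, bounds=[0,250]
  i=5: D_i=min(4*3^5,250)=250, bounds=[0,250]
  i=6: D_i=min(4*3^6,250)=250, bounds=[0,250]
  i=7: D_i=min(4*3^7,250)=250, bounds=[0,250]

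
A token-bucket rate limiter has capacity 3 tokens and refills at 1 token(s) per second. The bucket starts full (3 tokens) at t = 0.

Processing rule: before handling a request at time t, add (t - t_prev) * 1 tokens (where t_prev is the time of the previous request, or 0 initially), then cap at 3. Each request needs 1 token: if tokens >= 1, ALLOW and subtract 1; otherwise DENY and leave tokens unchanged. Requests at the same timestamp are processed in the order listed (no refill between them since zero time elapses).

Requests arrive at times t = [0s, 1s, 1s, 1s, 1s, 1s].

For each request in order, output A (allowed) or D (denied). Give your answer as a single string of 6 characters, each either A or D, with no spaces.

Answer: AAAADD

Derivation:
Simulating step by step:
  req#1 t=0s: ALLOW
  req#2 t=1s: ALLOW
  req#3 t=1s: ALLOW
  req#4 t=1s: ALLOW
  req#5 t=1s: DENY
  req#6 t=1s: DENY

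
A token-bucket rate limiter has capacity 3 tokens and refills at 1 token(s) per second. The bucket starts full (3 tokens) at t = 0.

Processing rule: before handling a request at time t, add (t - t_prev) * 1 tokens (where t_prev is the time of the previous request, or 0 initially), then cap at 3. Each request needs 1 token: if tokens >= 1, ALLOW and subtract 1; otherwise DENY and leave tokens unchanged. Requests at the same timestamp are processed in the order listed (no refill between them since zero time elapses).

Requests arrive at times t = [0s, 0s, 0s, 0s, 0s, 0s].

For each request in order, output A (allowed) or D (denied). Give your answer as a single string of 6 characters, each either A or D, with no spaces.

Simulating step by step:
  req#1 t=0s: ALLOW
  req#2 t=0s: ALLOW
  req#3 t=0s: ALLOW
  req#4 t=0s: DENY
  req#5 t=0s: DENY
  req#6 t=0s: DENY

Answer: AAADDD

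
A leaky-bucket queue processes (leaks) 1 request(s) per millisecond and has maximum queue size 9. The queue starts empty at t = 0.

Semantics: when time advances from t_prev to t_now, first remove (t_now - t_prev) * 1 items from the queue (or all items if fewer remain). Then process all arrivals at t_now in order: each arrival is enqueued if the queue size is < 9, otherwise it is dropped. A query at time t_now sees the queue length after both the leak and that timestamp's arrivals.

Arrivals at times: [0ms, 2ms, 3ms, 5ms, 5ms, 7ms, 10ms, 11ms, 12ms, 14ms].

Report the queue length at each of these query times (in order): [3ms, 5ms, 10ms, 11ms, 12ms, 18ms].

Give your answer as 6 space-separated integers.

Answer: 1 2 1 1 1 0

Derivation:
Queue lengths at query times:
  query t=3ms: backlog = 1
  query t=5ms: backlog = 2
  query t=10ms: backlog = 1
  query t=11ms: backlog = 1
  query t=12ms: backlog = 1
  query t=18ms: backlog = 0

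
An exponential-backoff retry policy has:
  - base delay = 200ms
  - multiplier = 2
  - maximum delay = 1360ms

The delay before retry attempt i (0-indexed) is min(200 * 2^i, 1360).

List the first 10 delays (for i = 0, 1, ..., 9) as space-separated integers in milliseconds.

Computing each delay:
  i=0: min(200*2^0, 1360) = 200
  i=1: min(200*2^1, 1360) = 400
  i=2: min(200*2^2, 1360) = 800
  i=3: min(200*2^3, 1360) = 1360
  i=4: min(200*2^4, 1360) = 1360
  i=5: min(200*2^5, 1360) = 1360
  i=6: min(200*2^6, 1360) = 1360
  i=7: min(200*2^7, 1360) = 1360
  i=8: min(200*2^8, 1360) = 1360
  i=9: min(200*2^9, 1360) = 1360

Answer: 200 400 800 1360 1360 1360 1360 1360 1360 1360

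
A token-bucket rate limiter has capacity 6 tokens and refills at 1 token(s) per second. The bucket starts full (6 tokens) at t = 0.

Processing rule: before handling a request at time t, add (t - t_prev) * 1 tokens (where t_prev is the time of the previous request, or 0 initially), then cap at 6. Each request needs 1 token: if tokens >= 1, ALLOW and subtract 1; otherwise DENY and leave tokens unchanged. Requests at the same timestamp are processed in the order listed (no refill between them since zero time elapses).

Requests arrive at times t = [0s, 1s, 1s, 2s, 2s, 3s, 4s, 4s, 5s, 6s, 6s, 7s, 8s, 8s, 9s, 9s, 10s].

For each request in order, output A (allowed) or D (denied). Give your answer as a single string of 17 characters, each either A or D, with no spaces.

Simulating step by step:
  req#1 t=0s: ALLOW
  req#2 t=1s: ALLOW
  req#3 t=1s: ALLOW
  req#4 t=2s: ALLOW
  req#5 t=2s: ALLOW
  req#6 t=3s: ALLOW
  req#7 t=4s: ALLOW
  req#8 t=4s: ALLOW
  req#9 t=5s: ALLOW
  req#10 t=6s: ALLOW
  req#11 t=6s: ALLOW
  req#12 t=7s: ALLOW
  req#13 t=8s: ALLOW
  req#14 t=8s: ALLOW
  req#15 t=9s: ALLOW
  req#16 t=9s: DENY
  req#17 t=10s: ALLOW

Answer: AAAAAAAAAAAAAAADA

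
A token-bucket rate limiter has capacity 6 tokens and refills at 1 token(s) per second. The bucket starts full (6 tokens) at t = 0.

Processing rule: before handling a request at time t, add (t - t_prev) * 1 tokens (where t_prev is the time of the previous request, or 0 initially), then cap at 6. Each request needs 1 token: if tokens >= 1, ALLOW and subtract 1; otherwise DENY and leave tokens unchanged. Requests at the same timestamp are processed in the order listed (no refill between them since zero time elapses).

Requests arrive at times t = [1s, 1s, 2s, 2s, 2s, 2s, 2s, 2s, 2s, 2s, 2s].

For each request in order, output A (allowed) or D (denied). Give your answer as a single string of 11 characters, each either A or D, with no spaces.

Simulating step by step:
  req#1 t=1s: ALLOW
  req#2 t=1s: ALLOW
  req#3 t=2s: ALLOW
  req#4 t=2s: ALLOW
  req#5 t=2s: ALLOW
  req#6 t=2s: ALLOW
  req#7 t=2s: ALLOW
  req#8 t=2s: DENY
  req#9 t=2s: DENY
  req#10 t=2s: DENY
  req#11 t=2s: DENY

Answer: AAAAAAADDDD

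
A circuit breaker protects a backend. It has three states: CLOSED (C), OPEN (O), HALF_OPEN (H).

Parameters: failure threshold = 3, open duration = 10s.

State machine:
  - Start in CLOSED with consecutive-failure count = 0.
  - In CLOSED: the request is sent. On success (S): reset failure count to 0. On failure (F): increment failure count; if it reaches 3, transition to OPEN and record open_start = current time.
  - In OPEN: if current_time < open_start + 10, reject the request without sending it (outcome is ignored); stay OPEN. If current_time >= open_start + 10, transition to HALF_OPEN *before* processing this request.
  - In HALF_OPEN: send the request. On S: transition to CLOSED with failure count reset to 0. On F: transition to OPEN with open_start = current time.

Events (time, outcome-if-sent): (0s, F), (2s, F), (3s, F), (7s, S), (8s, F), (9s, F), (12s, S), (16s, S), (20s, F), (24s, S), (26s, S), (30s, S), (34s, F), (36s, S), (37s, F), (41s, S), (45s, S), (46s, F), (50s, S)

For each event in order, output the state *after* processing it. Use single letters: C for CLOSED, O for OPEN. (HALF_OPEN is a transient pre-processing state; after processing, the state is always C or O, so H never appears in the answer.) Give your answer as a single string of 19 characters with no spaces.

State after each event:
  event#1 t=0s outcome=F: state=CLOSED
  event#2 t=2s outcome=F: state=CLOSED
  event#3 t=3s outcome=F: state=OPEN
  event#4 t=7s outcome=S: state=OPEN
  event#5 t=8s outcome=F: state=OPEN
  event#6 t=9s outcome=F: state=OPEN
  event#7 t=12s outcome=S: state=OPEN
  event#8 t=16s outcome=S: state=CLOSED
  event#9 t=20s outcome=F: state=CLOSED
  event#10 t=24s outcome=S: state=CLOSED
  event#11 t=26s outcome=S: state=CLOSED
  event#12 t=30s outcome=S: state=CLOSED
  event#13 t=34s outcome=F: state=CLOSED
  event#14 t=36s outcome=S: state=CLOSED
  event#15 t=37s outcome=F: state=CLOSED
  event#16 t=41s outcome=S: state=CLOSED
  event#17 t=45s outcome=S: state=CLOSED
  event#18 t=46s outcome=F: state=CLOSED
  event#19 t=50s outcome=S: state=CLOSED

Answer: CCOOOOOCCCCCCCCCCCC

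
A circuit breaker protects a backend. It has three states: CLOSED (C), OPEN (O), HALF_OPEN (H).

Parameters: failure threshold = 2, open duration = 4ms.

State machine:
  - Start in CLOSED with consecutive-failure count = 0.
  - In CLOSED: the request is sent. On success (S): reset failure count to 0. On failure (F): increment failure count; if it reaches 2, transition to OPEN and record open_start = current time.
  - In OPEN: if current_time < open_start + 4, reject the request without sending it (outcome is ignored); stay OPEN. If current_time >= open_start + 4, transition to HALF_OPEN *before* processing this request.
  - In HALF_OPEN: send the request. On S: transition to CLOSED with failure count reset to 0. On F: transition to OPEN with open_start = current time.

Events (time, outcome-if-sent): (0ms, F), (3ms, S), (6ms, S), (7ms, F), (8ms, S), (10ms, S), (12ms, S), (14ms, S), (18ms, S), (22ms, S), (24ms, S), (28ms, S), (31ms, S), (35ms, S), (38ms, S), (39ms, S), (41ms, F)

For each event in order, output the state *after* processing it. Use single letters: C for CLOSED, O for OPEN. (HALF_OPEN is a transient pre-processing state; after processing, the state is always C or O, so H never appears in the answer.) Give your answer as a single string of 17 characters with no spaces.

Answer: CCCCCCCCCCCCCCCCC

Derivation:
State after each event:
  event#1 t=0ms outcome=F: state=CLOSED
  event#2 t=3ms outcome=S: state=CLOSED
  event#3 t=6ms outcome=S: state=CLOSED
  event#4 t=7ms outcome=F: state=CLOSED
  event#5 t=8ms outcome=S: state=CLOSED
  event#6 t=10ms outcome=S: state=CLOSED
  event#7 t=12ms outcome=S: state=CLOSED
  event#8 t=14ms outcome=S: state=CLOSED
  event#9 t=18ms outcome=S: state=CLOSED
  event#10 t=22ms outcome=S: state=CLOSED
  event#11 t=24ms outcome=S: state=CLOSED
  event#12 t=28ms outcome=S: state=CLOSED
  event#13 t=31ms outcome=S: state=CLOSED
  event#14 t=35ms outcome=S: state=CLOSED
  event#15 t=38ms outcome=S: state=CLOSED
  event#16 t=39ms outcome=S: state=CLOSED
  event#17 t=41ms outcome=F: state=CLOSED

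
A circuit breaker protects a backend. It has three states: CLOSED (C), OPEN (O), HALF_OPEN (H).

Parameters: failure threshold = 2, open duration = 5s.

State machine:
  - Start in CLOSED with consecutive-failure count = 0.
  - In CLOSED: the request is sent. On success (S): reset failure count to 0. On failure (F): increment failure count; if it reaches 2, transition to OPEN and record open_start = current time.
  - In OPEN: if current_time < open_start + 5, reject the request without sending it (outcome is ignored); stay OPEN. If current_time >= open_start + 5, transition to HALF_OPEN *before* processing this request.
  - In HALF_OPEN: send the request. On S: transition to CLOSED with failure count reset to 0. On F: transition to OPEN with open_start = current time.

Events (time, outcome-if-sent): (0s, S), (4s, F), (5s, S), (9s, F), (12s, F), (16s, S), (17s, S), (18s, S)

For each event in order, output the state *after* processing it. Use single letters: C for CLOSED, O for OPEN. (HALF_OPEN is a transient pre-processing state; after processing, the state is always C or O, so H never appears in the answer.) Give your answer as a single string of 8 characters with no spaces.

State after each event:
  event#1 t=0s outcome=S: state=CLOSED
  event#2 t=4s outcome=F: state=CLOSED
  event#3 t=5s outcome=S: state=CLOSED
  event#4 t=9s outcome=F: state=CLOSED
  event#5 t=12s outcome=F: state=OPEN
  event#6 t=16s outcome=S: state=OPEN
  event#7 t=17s outcome=S: state=CLOSED
  event#8 t=18s outcome=S: state=CLOSED

Answer: CCCCOOCC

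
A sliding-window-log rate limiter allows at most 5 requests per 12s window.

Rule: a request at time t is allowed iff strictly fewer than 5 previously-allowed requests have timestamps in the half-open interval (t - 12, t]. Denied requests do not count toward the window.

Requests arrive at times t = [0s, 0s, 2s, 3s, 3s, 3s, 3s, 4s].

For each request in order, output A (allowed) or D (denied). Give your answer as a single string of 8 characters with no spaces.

Tracking allowed requests in the window:
  req#1 t=0s: ALLOW
  req#2 t=0s: ALLOW
  req#3 t=2s: ALLOW
  req#4 t=3s: ALLOW
  req#5 t=3s: ALLOW
  req#6 t=3s: DENY
  req#7 t=3s: DENY
  req#8 t=4s: DENY

Answer: AAAAADDD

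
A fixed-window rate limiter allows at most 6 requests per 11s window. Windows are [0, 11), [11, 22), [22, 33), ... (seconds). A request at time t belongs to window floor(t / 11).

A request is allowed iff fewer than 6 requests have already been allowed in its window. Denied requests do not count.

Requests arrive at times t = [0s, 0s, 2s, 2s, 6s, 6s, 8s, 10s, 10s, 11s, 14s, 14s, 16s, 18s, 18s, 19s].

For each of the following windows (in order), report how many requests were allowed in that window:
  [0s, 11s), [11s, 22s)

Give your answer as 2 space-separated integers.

Processing requests:
  req#1 t=0s (window 0): ALLOW
  req#2 t=0s (window 0): ALLOW
  req#3 t=2s (window 0): ALLOW
  req#4 t=2s (window 0): ALLOW
  req#5 t=6s (window 0): ALLOW
  req#6 t=6s (window 0): ALLOW
  req#7 t=8s (window 0): DENY
  req#8 t=10s (window 0): DENY
  req#9 t=10s (window 0): DENY
  req#10 t=11s (window 1): ALLOW
  req#11 t=14s (window 1): ALLOW
  req#12 t=14s (window 1): ALLOW
  req#13 t=16s (window 1): ALLOW
  req#14 t=18s (window 1): ALLOW
  req#15 t=18s (window 1): ALLOW
  req#16 t=19s (window 1): DENY

Allowed counts by window: 6 6

Answer: 6 6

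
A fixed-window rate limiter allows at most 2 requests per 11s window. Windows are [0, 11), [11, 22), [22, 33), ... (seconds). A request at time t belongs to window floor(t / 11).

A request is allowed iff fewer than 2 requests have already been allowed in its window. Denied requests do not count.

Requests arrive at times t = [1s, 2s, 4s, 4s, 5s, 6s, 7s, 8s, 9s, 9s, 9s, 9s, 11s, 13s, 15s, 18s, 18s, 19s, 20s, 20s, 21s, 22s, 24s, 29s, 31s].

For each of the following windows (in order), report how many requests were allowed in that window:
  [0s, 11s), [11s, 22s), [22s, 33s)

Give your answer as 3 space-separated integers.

Answer: 2 2 2

Derivation:
Processing requests:
  req#1 t=1s (window 0): ALLOW
  req#2 t=2s (window 0): ALLOW
  req#3 t=4s (window 0): DENY
  req#4 t=4s (window 0): DENY
  req#5 t=5s (window 0): DENY
  req#6 t=6s (window 0): DENY
  req#7 t=7s (window 0): DENY
  req#8 t=8s (window 0): DENY
  req#9 t=9s (window 0): DENY
  req#10 t=9s (window 0): DENY
  req#11 t=9s (window 0): DENY
  req#12 t=9s (window 0): DENY
  req#13 t=11s (window 1): ALLOW
  req#14 t=13s (window 1): ALLOW
  req#15 t=15s (window 1): DENY
  req#16 t=18s (window 1): DENY
  req#17 t=18s (window 1): DENY
  req#18 t=19s (window 1): DENY
  req#19 t=20s (window 1): DENY
  req#20 t=20s (window 1): DENY
  req#21 t=21s (window 1): DENY
  req#22 t=22s (window 2): ALLOW
  req#23 t=24s (window 2): ALLOW
  req#24 t=29s (window 2): DENY
  req#25 t=31s (window 2): DENY

Allowed counts by window: 2 2 2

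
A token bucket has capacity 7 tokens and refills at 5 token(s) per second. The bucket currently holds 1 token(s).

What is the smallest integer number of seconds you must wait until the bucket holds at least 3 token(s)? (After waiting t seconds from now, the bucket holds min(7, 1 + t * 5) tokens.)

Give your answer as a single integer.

Need 1 + t * 5 >= 3, so t >= 2/5.
Smallest integer t = ceil(2/5) = 1.

Answer: 1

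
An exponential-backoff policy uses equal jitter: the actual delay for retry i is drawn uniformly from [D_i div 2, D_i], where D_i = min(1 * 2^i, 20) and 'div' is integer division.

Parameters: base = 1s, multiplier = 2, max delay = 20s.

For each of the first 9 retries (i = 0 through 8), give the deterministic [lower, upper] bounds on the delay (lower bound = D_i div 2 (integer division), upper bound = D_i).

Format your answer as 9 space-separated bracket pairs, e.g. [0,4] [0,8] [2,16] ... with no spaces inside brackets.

Computing bounds per retry:
  i=0: D_i=min(1*2^0,20)=1, bounds=[0,1]
  i=1: D_i=min(1*2^1,20)=2, bounds=[1,2]
  i=2: D_i=min(1*2^2,20)=4, bounds=[2,4]
  i=3: D_i=min(1*2^3,20)=8, bounds=[4,8]
  i=4: D_i=min(1*2^4,20)=16, bounds=[8,16]
  i=5: D_i=min(1*2^5,20)=20, bounds=[10,20]
  i=6: D_i=min(1*2^6,20)=20, bounds=[10,20]
  i=7: D_i=min(1*2^7,20)=20, bounds=[10,20]
  i=8: D_i=min(1*2^8,20)=20, bounds=[10,20]

Answer: [0,1] [1,2] [2,4] [4,8] [8,16] [10,20] [10,20] [10,20] [10,20]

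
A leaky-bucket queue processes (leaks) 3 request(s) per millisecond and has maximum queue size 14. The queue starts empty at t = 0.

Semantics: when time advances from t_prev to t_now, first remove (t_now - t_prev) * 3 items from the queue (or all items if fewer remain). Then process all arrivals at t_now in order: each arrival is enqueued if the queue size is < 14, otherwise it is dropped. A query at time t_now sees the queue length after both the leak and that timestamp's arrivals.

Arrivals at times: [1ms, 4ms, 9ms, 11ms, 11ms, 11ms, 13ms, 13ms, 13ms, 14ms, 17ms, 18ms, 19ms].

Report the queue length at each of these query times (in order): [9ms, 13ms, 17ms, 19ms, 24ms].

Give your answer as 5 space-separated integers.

Queue lengths at query times:
  query t=9ms: backlog = 1
  query t=13ms: backlog = 3
  query t=17ms: backlog = 1
  query t=19ms: backlog = 1
  query t=24ms: backlog = 0

Answer: 1 3 1 1 0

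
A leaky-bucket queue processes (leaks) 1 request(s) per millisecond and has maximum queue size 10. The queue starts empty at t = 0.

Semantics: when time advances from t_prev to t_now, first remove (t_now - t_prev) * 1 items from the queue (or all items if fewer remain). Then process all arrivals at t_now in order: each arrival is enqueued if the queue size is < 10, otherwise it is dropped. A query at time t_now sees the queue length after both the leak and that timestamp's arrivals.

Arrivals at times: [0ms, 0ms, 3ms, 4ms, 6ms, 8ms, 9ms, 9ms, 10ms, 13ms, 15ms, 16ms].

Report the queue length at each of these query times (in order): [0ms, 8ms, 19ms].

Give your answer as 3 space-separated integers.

Queue lengths at query times:
  query t=0ms: backlog = 2
  query t=8ms: backlog = 1
  query t=19ms: backlog = 0

Answer: 2 1 0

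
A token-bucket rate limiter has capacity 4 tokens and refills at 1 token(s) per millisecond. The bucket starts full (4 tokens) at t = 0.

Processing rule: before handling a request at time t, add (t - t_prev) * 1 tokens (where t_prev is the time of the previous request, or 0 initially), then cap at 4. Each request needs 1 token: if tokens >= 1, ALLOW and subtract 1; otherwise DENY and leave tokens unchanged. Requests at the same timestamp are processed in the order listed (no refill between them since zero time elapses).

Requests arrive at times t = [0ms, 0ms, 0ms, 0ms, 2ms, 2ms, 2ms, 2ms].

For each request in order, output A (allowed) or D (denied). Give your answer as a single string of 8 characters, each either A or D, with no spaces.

Answer: AAAAAADD

Derivation:
Simulating step by step:
  req#1 t=0ms: ALLOW
  req#2 t=0ms: ALLOW
  req#3 t=0ms: ALLOW
  req#4 t=0ms: ALLOW
  req#5 t=2ms: ALLOW
  req#6 t=2ms: ALLOW
  req#7 t=2ms: DENY
  req#8 t=2ms: DENY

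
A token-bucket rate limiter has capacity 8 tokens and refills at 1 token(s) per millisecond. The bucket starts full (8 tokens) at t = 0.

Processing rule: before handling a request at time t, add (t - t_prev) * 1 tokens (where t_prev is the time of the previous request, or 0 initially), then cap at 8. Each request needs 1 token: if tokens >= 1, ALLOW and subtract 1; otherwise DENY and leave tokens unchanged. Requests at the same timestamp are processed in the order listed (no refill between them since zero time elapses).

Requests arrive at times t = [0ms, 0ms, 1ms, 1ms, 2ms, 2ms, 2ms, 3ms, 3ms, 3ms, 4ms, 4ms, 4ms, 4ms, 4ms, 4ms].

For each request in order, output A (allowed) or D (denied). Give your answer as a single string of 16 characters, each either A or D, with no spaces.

Answer: AAAAAAAAAAAADDDD

Derivation:
Simulating step by step:
  req#1 t=0ms: ALLOW
  req#2 t=0ms: ALLOW
  req#3 t=1ms: ALLOW
  req#4 t=1ms: ALLOW
  req#5 t=2ms: ALLOW
  req#6 t=2ms: ALLOW
  req#7 t=2ms: ALLOW
  req#8 t=3ms: ALLOW
  req#9 t=3ms: ALLOW
  req#10 t=3ms: ALLOW
  req#11 t=4ms: ALLOW
  req#12 t=4ms: ALLOW
  req#13 t=4ms: DENY
  req#14 t=4ms: DENY
  req#15 t=4ms: DENY
  req#16 t=4ms: DENY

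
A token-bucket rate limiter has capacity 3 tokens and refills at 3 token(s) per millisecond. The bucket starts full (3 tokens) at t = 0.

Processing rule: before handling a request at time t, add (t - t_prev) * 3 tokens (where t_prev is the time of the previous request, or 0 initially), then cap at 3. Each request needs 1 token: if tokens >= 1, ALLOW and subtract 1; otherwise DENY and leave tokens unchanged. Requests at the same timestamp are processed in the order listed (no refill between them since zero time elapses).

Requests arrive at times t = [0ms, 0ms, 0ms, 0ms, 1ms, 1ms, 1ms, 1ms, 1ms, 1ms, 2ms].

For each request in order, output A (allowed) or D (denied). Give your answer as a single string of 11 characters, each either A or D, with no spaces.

Simulating step by step:
  req#1 t=0ms: ALLOW
  req#2 t=0ms: ALLOW
  req#3 t=0ms: ALLOW
  req#4 t=0ms: DENY
  req#5 t=1ms: ALLOW
  req#6 t=1ms: ALLOW
  req#7 t=1ms: ALLOW
  req#8 t=1ms: DENY
  req#9 t=1ms: DENY
  req#10 t=1ms: DENY
  req#11 t=2ms: ALLOW

Answer: AAADAAADDDA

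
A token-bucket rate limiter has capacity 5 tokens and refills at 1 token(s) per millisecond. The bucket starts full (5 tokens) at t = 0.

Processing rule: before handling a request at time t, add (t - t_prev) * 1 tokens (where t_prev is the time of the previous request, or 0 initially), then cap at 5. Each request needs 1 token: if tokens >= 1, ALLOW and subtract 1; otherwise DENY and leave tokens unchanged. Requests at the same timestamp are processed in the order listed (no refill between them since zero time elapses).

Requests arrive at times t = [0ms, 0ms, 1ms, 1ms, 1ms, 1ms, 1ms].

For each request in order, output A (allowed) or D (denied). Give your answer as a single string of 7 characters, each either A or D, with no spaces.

Answer: AAAAAAD

Derivation:
Simulating step by step:
  req#1 t=0ms: ALLOW
  req#2 t=0ms: ALLOW
  req#3 t=1ms: ALLOW
  req#4 t=1ms: ALLOW
  req#5 t=1ms: ALLOW
  req#6 t=1ms: ALLOW
  req#7 t=1ms: DENY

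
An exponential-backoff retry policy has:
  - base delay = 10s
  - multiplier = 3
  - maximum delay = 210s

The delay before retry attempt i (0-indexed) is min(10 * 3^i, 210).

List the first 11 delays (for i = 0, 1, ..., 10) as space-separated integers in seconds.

Computing each delay:
  i=0: min(10*3^0, 210) = 10
  i=1: min(10*3^1, 210) = 30
  i=2: min(10*3^2, 210) = 90
  i=3: min(10*3^3, 210) = 210
  i=4: min(10*3^4, 210) = 210
  i=5: min(10*3^5, 210) = 210
  i=6: min(10*3^6, 210) = 210
  i=7: min(10*3^7, 210) = 210
  i=8: min(10*3^8, 210) = 210
  i=9: min(10*3^9, 210) = 210
  i=10: min(10*3^10, 210) = 210

Answer: 10 30 90 210 210 210 210 210 210 210 210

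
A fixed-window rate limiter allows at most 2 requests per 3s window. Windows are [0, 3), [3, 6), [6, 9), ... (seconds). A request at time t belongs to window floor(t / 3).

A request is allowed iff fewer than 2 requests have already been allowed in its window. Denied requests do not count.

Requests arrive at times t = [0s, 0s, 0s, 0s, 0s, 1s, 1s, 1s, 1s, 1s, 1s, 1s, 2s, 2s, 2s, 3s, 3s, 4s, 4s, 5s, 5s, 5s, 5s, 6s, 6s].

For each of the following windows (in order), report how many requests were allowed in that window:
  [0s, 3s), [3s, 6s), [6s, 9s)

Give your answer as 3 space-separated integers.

Processing requests:
  req#1 t=0s (window 0): ALLOW
  req#2 t=0s (window 0): ALLOW
  req#3 t=0s (window 0): DENY
  req#4 t=0s (window 0): DENY
  req#5 t=0s (window 0): DENY
  req#6 t=1s (window 0): DENY
  req#7 t=1s (window 0): DENY
  req#8 t=1s (window 0): DENY
  req#9 t=1s (window 0): DENY
  req#10 t=1s (window 0): DENY
  req#11 t=1s (window 0): DENY
  req#12 t=1s (window 0): DENY
  req#13 t=2s (window 0): DENY
  req#14 t=2s (window 0): DENY
  req#15 t=2s (window 0): DENY
  req#16 t=3s (window 1): ALLOW
  req#17 t=3s (window 1): ALLOW
  req#18 t=4s (window 1): DENY
  req#19 t=4s (window 1): DENY
  req#20 t=5s (window 1): DENY
  req#21 t=5s (window 1): DENY
  req#22 t=5s (window 1): DENY
  req#23 t=5s (window 1): DENY
  req#24 t=6s (window 2): ALLOW
  req#25 t=6s (window 2): ALLOW

Allowed counts by window: 2 2 2

Answer: 2 2 2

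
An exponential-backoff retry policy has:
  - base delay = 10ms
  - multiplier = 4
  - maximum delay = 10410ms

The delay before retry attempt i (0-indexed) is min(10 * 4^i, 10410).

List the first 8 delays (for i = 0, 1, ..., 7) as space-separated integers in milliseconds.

Computing each delay:
  i=0: min(10*4^0, 10410) = 10
  i=1: min(10*4^1, 10410) = 40
  i=2: min(10*4^2, 10410) = 160
  i=3: min(10*4^3, 10410) = 640
  i=4: min(10*4^4, 10410) = 2560
  i=5: min(10*4^5, 10410) = 10240
  i=6: min(10*4^6, 10410) = 10410
  i=7: min(10*4^7, 10410) = 10410

Answer: 10 40 160 640 2560 10240 10410 10410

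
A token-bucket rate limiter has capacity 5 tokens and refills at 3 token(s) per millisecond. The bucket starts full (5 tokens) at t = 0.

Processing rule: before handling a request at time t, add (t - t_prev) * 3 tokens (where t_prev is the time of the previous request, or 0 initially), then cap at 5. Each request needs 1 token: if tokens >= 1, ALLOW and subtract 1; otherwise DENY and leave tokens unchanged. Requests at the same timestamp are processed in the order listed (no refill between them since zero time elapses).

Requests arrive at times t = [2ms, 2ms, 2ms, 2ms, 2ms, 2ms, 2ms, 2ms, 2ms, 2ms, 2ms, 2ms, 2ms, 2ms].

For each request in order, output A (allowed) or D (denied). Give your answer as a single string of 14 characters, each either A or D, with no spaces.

Simulating step by step:
  req#1 t=2ms: ALLOW
  req#2 t=2ms: ALLOW
  req#3 t=2ms: ALLOW
  req#4 t=2ms: ALLOW
  req#5 t=2ms: ALLOW
  req#6 t=2ms: DENY
  req#7 t=2ms: DENY
  req#8 t=2ms: DENY
  req#9 t=2ms: DENY
  req#10 t=2ms: DENY
  req#11 t=2ms: DENY
  req#12 t=2ms: DENY
  req#13 t=2ms: DENY
  req#14 t=2ms: DENY

Answer: AAAAADDDDDDDDD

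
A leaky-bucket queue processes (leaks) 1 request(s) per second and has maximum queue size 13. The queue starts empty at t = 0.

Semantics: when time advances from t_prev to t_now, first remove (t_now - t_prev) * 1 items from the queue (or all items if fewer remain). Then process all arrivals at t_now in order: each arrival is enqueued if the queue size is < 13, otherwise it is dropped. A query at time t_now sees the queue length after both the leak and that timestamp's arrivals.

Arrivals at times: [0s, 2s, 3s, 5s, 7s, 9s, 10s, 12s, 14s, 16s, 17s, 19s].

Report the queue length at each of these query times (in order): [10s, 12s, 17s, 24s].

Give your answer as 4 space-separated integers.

Queue lengths at query times:
  query t=10s: backlog = 1
  query t=12s: backlog = 1
  query t=17s: backlog = 1
  query t=24s: backlog = 0

Answer: 1 1 1 0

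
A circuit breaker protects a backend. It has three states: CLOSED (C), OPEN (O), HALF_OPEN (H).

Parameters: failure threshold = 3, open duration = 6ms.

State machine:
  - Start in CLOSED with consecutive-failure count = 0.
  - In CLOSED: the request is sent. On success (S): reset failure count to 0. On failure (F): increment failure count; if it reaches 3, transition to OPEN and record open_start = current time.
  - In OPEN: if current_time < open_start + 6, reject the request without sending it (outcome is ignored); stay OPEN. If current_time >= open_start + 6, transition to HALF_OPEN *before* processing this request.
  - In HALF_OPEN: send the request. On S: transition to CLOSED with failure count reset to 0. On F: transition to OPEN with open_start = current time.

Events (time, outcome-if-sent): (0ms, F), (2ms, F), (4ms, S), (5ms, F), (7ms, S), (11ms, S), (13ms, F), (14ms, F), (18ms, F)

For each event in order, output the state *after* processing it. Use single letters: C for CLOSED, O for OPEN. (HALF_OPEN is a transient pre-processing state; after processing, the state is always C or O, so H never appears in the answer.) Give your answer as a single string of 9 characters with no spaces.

State after each event:
  event#1 t=0ms outcome=F: state=CLOSED
  event#2 t=2ms outcome=F: state=CLOSED
  event#3 t=4ms outcome=S: state=CLOSED
  event#4 t=5ms outcome=F: state=CLOSED
  event#5 t=7ms outcome=S: state=CLOSED
  event#6 t=11ms outcome=S: state=CLOSED
  event#7 t=13ms outcome=F: state=CLOSED
  event#8 t=14ms outcome=F: state=CLOSED
  event#9 t=18ms outcome=F: state=OPEN

Answer: CCCCCCCCO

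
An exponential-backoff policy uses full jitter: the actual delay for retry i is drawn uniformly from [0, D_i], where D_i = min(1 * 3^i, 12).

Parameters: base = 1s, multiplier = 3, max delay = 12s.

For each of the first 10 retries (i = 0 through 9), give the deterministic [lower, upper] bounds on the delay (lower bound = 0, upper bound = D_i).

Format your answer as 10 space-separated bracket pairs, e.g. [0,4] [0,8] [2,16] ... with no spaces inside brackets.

Answer: [0,1] [0,3] [0,9] [0,12] [0,12] [0,12] [0,12] [0,12] [0,12] [0,12]

Derivation:
Computing bounds per retry:
  i=0: D_i=min(1*3^0,12)=1, bounds=[0,1]
  i=1: D_i=min(1*3^1,12)=3, bounds=[0,3]
  i=2: D_i=min(1*3^2,12)=9, bounds=[0,9]
  i=3: D_i=min(1*3^3,12)=12, bounds=[0,12]
  i=4: D_i=min(1*3^4,12)=12, bounds=[0,12]
  i=5: D_i=min(1*3^5,12)=12, bounds=[0,12]
  i=6: D_i=min(1*3^6,12)=12, bounds=[0,12]
  i=7: D_i=min(1*3^7,12)=12, bounds=[0,12]
  i=8: D_i=min(1*3^8,12)=12, bounds=[0,12]
  i=9: D_i=min(1*3^9,12)=12, bounds=[0,12]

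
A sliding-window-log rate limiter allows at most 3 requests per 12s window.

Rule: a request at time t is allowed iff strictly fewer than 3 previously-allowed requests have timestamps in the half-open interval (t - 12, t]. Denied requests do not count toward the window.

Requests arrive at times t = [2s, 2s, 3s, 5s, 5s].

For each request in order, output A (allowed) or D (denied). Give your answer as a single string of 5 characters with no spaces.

Tracking allowed requests in the window:
  req#1 t=2s: ALLOW
  req#2 t=2s: ALLOW
  req#3 t=3s: ALLOW
  req#4 t=5s: DENY
  req#5 t=5s: DENY

Answer: AAADD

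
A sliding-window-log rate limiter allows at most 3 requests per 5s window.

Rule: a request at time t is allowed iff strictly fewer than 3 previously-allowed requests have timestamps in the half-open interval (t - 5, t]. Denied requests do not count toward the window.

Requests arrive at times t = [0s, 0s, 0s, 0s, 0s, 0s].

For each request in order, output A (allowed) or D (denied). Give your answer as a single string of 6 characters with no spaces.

Answer: AAADDD

Derivation:
Tracking allowed requests in the window:
  req#1 t=0s: ALLOW
  req#2 t=0s: ALLOW
  req#3 t=0s: ALLOW
  req#4 t=0s: DENY
  req#5 t=0s: DENY
  req#6 t=0s: DENY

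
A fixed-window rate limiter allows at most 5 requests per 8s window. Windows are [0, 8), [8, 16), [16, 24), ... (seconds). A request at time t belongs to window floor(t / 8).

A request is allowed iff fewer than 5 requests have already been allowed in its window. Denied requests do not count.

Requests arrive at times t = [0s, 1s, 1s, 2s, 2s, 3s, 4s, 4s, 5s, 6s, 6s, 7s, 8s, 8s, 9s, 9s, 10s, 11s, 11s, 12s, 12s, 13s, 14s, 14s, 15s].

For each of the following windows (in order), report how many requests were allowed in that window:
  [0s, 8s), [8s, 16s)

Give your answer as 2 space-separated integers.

Answer: 5 5

Derivation:
Processing requests:
  req#1 t=0s (window 0): ALLOW
  req#2 t=1s (window 0): ALLOW
  req#3 t=1s (window 0): ALLOW
  req#4 t=2s (window 0): ALLOW
  req#5 t=2s (window 0): ALLOW
  req#6 t=3s (window 0): DENY
  req#7 t=4s (window 0): DENY
  req#8 t=4s (window 0): DENY
  req#9 t=5s (window 0): DENY
  req#10 t=6s (window 0): DENY
  req#11 t=6s (window 0): DENY
  req#12 t=7s (window 0): DENY
  req#13 t=8s (window 1): ALLOW
  req#14 t=8s (window 1): ALLOW
  req#15 t=9s (window 1): ALLOW
  req#16 t=9s (window 1): ALLOW
  req#17 t=10s (window 1): ALLOW
  req#18 t=11s (window 1): DENY
  req#19 t=11s (window 1): DENY
  req#20 t=12s (window 1): DENY
  req#21 t=12s (window 1): DENY
  req#22 t=13s (window 1): DENY
  req#23 t=14s (window 1): DENY
  req#24 t=14s (window 1): DENY
  req#25 t=15s (window 1): DENY

Allowed counts by window: 5 5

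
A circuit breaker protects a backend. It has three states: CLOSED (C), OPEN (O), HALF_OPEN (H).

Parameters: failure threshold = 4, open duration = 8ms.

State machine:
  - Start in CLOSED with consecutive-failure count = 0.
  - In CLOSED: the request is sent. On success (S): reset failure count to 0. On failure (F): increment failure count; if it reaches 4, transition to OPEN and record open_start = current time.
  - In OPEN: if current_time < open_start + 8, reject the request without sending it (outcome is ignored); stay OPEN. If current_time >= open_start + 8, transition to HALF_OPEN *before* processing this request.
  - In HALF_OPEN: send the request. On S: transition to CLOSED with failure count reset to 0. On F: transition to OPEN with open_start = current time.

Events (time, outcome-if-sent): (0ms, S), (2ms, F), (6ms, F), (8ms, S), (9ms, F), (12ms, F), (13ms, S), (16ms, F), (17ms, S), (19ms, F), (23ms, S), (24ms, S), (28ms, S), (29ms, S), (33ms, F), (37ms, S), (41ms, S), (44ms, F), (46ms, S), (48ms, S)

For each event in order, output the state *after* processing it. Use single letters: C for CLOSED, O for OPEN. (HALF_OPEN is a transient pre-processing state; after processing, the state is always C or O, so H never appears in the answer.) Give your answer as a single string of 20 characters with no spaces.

State after each event:
  event#1 t=0ms outcome=S: state=CLOSED
  event#2 t=2ms outcome=F: state=CLOSED
  event#3 t=6ms outcome=F: state=CLOSED
  event#4 t=8ms outcome=S: state=CLOSED
  event#5 t=9ms outcome=F: state=CLOSED
  event#6 t=12ms outcome=F: state=CLOSED
  event#7 t=13ms outcome=S: state=CLOSED
  event#8 t=16ms outcome=F: state=CLOSED
  event#9 t=17ms outcome=S: state=CLOSED
  event#10 t=19ms outcome=F: state=CLOSED
  event#11 t=23ms outcome=S: state=CLOSED
  event#12 t=24ms outcome=S: state=CLOSED
  event#13 t=28ms outcome=S: state=CLOSED
  event#14 t=29ms outcome=S: state=CLOSED
  event#15 t=33ms outcome=F: state=CLOSED
  event#16 t=37ms outcome=S: state=CLOSED
  event#17 t=41ms outcome=S: state=CLOSED
  event#18 t=44ms outcome=F: state=CLOSED
  event#19 t=46ms outcome=S: state=CLOSED
  event#20 t=48ms outcome=S: state=CLOSED

Answer: CCCCCCCCCCCCCCCCCCCC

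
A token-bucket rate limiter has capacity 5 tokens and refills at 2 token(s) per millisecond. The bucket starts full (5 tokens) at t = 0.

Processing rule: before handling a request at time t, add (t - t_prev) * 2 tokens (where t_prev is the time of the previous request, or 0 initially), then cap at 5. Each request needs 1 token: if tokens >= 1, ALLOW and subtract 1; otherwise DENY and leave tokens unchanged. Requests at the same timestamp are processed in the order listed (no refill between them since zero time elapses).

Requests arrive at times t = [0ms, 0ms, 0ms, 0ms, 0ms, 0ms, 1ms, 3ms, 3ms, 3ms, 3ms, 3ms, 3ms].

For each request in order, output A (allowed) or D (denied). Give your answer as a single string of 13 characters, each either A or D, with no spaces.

Answer: AAAAADAAAAAAD

Derivation:
Simulating step by step:
  req#1 t=0ms: ALLOW
  req#2 t=0ms: ALLOW
  req#3 t=0ms: ALLOW
  req#4 t=0ms: ALLOW
  req#5 t=0ms: ALLOW
  req#6 t=0ms: DENY
  req#7 t=1ms: ALLOW
  req#8 t=3ms: ALLOW
  req#9 t=3ms: ALLOW
  req#10 t=3ms: ALLOW
  req#11 t=3ms: ALLOW
  req#12 t=3ms: ALLOW
  req#13 t=3ms: DENY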